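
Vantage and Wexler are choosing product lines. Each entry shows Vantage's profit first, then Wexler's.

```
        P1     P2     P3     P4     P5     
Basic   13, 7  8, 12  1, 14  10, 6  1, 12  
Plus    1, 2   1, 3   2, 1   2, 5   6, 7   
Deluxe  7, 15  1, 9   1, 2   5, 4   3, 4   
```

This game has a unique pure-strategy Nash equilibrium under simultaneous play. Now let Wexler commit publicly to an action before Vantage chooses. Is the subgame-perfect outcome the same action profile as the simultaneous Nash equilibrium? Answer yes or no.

no

Work backward from Vantage's decision.
- P1 → Vantage plays Basic (best of 13, 1, 7); Wexler gets 7.
- P2 → Vantage plays Basic (best of 8, 1, 1); Wexler gets 12.
- P3 → Vantage plays Plus (best of 1, 2, 1); Wexler gets 1.
- P4 → Vantage plays Basic (best of 10, 2, 5); Wexler gets 6.
- P5 → Vantage plays Plus (best of 1, 6, 3); Wexler gets 7.
Wexler's induced payoffs are 7, 12, 1, 6, 7, so Wexler commits to P2. Subgame-perfect outcome: (Basic, P2) with payoffs (8, 12).
For the simultaneous game, intersect best replies.
Vantage's best replies: P1→Basic; P2→Basic; P3→Plus; P4→Basic; P5→Plus.
Wexler's best replies: Basic→P3; Plus→P5; Deluxe→P1.
The unique mutual best reply is (Plus, P5), giving (6, 7).
Sequential outcome (Basic, P2) differs from the Nash profile (Plus, P5).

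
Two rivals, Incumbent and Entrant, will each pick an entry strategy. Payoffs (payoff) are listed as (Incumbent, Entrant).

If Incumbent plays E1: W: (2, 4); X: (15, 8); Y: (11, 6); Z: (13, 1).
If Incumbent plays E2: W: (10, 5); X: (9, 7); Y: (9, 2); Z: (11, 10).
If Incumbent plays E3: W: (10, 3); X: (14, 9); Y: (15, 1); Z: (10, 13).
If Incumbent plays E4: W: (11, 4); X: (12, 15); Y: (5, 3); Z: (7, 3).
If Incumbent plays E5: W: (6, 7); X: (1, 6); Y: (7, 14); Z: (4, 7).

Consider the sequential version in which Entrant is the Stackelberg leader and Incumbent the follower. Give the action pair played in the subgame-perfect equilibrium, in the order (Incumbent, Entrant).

(E1, X)

Incumbent best-responds to each possible Entrant move:
- W → Incumbent plays E4 (best of 2, 10, 10, 11, 6); Entrant gets 4.
- X → Incumbent plays E1 (best of 15, 9, 14, 12, 1); Entrant gets 8.
- Y → Incumbent plays E3 (best of 11, 9, 15, 5, 7); Entrant gets 1.
- Z → Incumbent plays E1 (best of 13, 11, 10, 7, 4); Entrant gets 1.
Maximizing over 4, 8, 1, 1, Entrant chooses X. Subgame-perfect outcome: (E1, X) with payoffs (15, 8).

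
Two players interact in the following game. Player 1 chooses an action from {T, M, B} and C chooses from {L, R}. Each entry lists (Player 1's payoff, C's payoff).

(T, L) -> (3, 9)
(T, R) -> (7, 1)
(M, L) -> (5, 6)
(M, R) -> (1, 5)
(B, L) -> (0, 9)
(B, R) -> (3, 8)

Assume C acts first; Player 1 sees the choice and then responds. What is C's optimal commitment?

Work backward from Player 1's decision.
- L: Player 1 compares 3, 5, 0 and picks M; C would get 6.
- R: Player 1 compares 7, 1, 3 and picks T; C would get 1.
C's induced payoffs are 6, 1, so C commits to L. Subgame-perfect outcome: (M, L) with payoffs (5, 6).

L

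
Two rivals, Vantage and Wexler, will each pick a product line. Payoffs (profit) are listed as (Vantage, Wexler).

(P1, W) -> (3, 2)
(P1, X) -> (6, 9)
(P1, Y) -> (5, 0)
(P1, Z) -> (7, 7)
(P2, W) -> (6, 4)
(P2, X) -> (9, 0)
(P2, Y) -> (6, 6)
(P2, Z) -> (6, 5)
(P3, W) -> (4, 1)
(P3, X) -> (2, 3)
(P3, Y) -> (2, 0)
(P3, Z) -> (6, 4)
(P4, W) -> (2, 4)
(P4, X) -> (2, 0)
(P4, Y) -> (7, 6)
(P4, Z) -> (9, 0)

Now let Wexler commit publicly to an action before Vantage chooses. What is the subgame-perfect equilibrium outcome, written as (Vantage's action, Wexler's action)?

(P4, Y)

Vantage best-responds to each possible Wexler move:
- W → Vantage plays P2 (best of 3, 6, 4, 2); Wexler gets 4.
- X → Vantage plays P2 (best of 6, 9, 2, 2); Wexler gets 0.
- Y → Vantage plays P4 (best of 5, 6, 2, 7); Wexler gets 6.
- Z → Vantage plays P4 (best of 7, 6, 6, 9); Wexler gets 0.
Wexler's induced payoffs are 4, 0, 6, 0, so Wexler commits to Y. Subgame-perfect outcome: (P4, Y) with payoffs (7, 6).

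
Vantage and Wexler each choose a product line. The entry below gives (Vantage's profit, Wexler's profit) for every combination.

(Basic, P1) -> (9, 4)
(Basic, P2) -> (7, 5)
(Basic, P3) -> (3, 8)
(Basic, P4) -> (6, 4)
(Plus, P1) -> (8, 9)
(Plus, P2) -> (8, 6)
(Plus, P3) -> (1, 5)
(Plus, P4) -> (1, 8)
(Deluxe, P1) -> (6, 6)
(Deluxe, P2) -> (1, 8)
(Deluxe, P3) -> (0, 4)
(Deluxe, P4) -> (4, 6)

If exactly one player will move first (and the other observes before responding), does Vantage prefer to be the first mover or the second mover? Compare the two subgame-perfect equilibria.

If Vantage leads: Wexler's best replies are Basic→P3, Plus→P1, Deluxe→P2; Vantage's induced payoffs 3, 8, 1; outcome (Plus, P1), payoffs (8, 9).
If Wexler leads: Vantage's best replies are P1→Basic, P2→Plus, P3→Basic, P4→Basic; Wexler's induced payoffs 4, 6, 8, 4; outcome (Basic, P3), payoffs (3, 8).
Vantage gets 8 moving first and 3 moving second, so Vantage prefers to move first.

first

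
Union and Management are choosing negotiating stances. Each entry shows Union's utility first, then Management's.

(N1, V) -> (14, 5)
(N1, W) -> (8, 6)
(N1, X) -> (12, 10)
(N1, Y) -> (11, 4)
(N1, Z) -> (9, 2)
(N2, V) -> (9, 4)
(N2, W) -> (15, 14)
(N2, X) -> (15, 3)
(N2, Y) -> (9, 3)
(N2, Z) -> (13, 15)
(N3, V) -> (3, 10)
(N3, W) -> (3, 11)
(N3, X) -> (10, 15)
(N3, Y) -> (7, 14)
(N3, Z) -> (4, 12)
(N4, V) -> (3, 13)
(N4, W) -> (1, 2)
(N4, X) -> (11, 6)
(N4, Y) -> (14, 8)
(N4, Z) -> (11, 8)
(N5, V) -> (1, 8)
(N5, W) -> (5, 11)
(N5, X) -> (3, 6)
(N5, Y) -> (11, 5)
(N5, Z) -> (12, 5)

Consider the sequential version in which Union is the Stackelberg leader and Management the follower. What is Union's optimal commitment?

N2

Management best-responds to each possible Union move:
- N1 → Management plays X (best of 5, 6, 10, 4, 2); Union gets 12.
- N2 → Management plays Z (best of 4, 14, 3, 3, 15); Union gets 13.
- N3 → Management plays X (best of 10, 11, 15, 14, 12); Union gets 10.
- N4 → Management plays V (best of 13, 2, 6, 8, 8); Union gets 3.
- N5 → Management plays W (best of 8, 11, 6, 5, 5); Union gets 5.
Among 12, 13, 10, 3, 5, the best is 13 at N2. Subgame-perfect outcome: (N2, Z) with payoffs (13, 15).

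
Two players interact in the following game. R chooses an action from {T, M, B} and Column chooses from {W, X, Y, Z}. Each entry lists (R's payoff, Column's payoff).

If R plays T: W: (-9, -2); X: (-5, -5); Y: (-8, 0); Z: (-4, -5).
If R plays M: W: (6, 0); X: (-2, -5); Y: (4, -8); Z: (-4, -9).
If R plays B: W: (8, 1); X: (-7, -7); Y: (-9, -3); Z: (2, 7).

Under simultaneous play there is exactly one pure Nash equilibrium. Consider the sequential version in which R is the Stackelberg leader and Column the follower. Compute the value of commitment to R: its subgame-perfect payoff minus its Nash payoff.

4

Work backward from Column's decision.
- T: Column compares -2, -5, 0, -5 and picks Y; R would get -8.
- M: Column compares 0, -5, -8, -9 and picks W; R would get 6.
- B: Column compares 1, -7, -3, 7 and picks Z; R would get 2.
Among -8, 6, 2, the best is 6 at M. Subgame-perfect outcome: (M, W) with payoffs (6, 0).
For the simultaneous game, intersect best replies.
R's best replies: W→B; X→M; Y→M; Z→B.
Column's best replies: T→Y; M→W; B→Z.
Only (B, Z) has each player best-responding; Nash payoffs (2, 7).
R's commitment gain: 6 − 2 = 4.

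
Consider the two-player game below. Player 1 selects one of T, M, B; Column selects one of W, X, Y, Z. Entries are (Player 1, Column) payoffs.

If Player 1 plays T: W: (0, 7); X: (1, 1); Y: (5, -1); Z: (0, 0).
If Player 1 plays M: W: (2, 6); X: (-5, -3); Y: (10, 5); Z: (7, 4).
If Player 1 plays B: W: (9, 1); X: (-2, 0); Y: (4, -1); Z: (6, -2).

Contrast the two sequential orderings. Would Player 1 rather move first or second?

If Player 1 leads: Column's best replies are T→W, M→W, B→W; Player 1's induced payoffs 0, 2, 9; outcome (B, W), payoffs (9, 1).
If Column leads: Player 1's best replies are W→B, X→T, Y→M, Z→M; Column's induced payoffs 1, 1, 5, 4; outcome (M, Y), payoffs (10, 5).
Player 1 gets 9 moving first and 10 moving second, so Player 1 prefers to move second.

second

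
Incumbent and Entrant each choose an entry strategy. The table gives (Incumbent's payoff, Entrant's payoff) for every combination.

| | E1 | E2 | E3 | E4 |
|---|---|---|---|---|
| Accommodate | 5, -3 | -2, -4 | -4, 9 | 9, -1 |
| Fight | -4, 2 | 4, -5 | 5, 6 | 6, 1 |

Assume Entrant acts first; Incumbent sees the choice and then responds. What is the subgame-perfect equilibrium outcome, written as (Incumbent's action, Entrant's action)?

Solve by backward induction (Entrant leads).
- E1: Incumbent compares 5, -4 and picks Accommodate; Entrant would get -3.
- E2: Incumbent compares -2, 4 and picks Fight; Entrant would get -5.
- E3: Incumbent compares -4, 5 and picks Fight; Entrant would get 6.
- E4: Incumbent compares 9, 6 and picks Accommodate; Entrant would get -1.
Among -3, -5, 6, -1, the best is 6 at E3. Subgame-perfect outcome: (Fight, E3) with payoffs (5, 6).

(Fight, E3)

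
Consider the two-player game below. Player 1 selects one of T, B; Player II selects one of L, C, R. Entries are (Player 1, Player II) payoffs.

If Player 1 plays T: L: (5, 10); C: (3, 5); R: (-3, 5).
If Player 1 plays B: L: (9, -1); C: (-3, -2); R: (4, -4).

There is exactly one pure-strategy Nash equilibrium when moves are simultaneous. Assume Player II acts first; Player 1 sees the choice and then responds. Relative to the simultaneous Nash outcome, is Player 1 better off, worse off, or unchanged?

worse off

Player 1 best-responds to each possible Player II move:
- L: BR = B, leader payoff -1.
- C: BR = T, leader payoff 5.
- R: BR = B, leader payoff -4.
Maximizing over -1, 5, -4, Player II chooses C. Subgame-perfect outcome: (T, C) with payoffs (3, 5).
Under simultaneous play:
Player 1's best replies: L→B; C→T; R→B.
Player II's best replies: T→L; B→L.
The unique mutual best reply is (B, L), giving (9, -1).
Player 1 earns 3 sequentially versus 9 at the Nash outcome: worse off.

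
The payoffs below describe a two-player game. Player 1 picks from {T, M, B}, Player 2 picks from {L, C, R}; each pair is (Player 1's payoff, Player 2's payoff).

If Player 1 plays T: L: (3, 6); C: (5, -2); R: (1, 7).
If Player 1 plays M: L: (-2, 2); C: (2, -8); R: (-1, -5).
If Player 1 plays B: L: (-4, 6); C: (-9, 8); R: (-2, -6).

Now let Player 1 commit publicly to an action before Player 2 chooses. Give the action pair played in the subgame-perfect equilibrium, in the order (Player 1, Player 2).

Solve by backward induction (Player 1 leads).
- T: BR = R, leader payoff 1.
- M: BR = L, leader payoff -2.
- B: BR = C, leader payoff -9.
Player 1's induced payoffs are 1, -2, -9, so Player 1 commits to T. Subgame-perfect outcome: (T, R) with payoffs (1, 7).

(T, R)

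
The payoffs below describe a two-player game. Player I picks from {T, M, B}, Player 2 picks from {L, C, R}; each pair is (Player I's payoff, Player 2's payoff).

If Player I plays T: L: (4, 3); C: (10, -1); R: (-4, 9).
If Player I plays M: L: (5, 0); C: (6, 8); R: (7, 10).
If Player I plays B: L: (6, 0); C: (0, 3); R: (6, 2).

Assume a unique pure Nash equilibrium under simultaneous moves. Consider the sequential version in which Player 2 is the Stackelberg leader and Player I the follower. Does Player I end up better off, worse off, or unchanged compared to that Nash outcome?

Solve by backward induction (Player 2 leads).
- L → Player I plays B (best of 4, 5, 6); Player 2 gets 0.
- C → Player I plays T (best of 10, 6, 0); Player 2 gets -1.
- R → Player I plays M (best of -4, 7, 6); Player 2 gets 10.
Among 0, -1, 10, the best is 10 at R. Subgame-perfect outcome: (M, R) with payoffs (7, 10).
Now find the simultaneous Nash equilibrium.
Player I's best replies: L→B; C→T; R→M.
Player 2's best replies: T→R; M→R; B→C.
The unique mutual best reply is (M, R), giving (7, 10).
Player I earns 7 sequentially versus 7 at the Nash outcome: unchanged.

unchanged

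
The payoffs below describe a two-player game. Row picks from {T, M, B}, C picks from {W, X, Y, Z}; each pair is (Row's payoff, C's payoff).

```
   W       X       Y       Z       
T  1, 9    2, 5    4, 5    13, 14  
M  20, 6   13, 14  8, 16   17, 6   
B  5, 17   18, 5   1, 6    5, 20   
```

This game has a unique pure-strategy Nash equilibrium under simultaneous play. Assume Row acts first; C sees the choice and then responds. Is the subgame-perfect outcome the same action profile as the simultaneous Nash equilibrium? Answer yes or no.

no

Solve by backward induction (Row leads).
- T → C plays Z (best of 9, 5, 5, 14); Row gets 13.
- M → C plays Y (best of 6, 14, 16, 6); Row gets 8.
- B → C plays Z (best of 17, 5, 6, 20); Row gets 5.
Maximizing over 13, 8, 5, Row chooses T. Subgame-perfect outcome: (T, Z) with payoffs (13, 14).
Now find the simultaneous Nash equilibrium.
Row's best replies: W→M; X→B; Y→M; Z→M.
C's best replies: T→Z; M→Y; B→Z.
The unique mutual best reply is (M, Y), giving (8, 16).
Sequential outcome (T, Z) differs from the Nash profile (M, Y).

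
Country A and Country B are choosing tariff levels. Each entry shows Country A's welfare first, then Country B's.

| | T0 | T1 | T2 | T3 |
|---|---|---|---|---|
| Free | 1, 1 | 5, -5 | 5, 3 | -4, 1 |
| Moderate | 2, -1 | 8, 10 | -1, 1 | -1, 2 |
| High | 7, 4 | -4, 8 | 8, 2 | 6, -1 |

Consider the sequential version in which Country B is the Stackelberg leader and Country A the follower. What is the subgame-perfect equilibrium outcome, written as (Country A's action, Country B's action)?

Solve by backward induction (Country B leads).
- T0: BR = High, leader payoff 4.
- T1: BR = Moderate, leader payoff 10.
- T2: BR = High, leader payoff 2.
- T3: BR = High, leader payoff -1.
Among 4, 10, 2, -1, the best is 10 at T1. Subgame-perfect outcome: (Moderate, T1) with payoffs (8, 10).

(Moderate, T1)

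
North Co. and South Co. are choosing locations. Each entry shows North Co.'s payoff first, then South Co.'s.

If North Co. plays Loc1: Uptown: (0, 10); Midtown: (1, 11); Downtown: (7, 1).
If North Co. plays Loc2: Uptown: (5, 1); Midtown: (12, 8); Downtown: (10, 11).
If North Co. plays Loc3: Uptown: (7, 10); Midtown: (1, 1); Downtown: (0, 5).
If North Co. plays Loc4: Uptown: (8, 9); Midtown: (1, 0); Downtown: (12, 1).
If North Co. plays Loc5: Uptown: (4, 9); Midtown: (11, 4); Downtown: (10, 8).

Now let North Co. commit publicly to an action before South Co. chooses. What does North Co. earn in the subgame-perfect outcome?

10

Backward induction with North Co. moving first.
- Loc1: BR = Midtown, leader payoff 1.
- Loc2: BR = Downtown, leader payoff 10.
- Loc3: BR = Uptown, leader payoff 7.
- Loc4: BR = Uptown, leader payoff 8.
- Loc5: BR = Uptown, leader payoff 4.
North Co.'s induced payoffs are 1, 10, 7, 8, 4, so North Co. commits to Loc2. Subgame-perfect outcome: (Loc2, Downtown) with payoffs (10, 11).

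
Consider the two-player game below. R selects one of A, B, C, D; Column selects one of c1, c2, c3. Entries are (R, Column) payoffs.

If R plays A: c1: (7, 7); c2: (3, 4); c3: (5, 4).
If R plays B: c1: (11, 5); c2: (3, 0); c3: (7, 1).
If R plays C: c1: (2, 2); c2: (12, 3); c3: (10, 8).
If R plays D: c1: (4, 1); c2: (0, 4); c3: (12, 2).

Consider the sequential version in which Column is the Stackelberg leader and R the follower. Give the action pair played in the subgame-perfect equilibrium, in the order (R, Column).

(B, c1)

Work backward from R's decision.
- c1 → R plays B (best of 7, 11, 2, 4); Column gets 5.
- c2 → R plays C (best of 3, 3, 12, 0); Column gets 3.
- c3 → R plays D (best of 5, 7, 10, 12); Column gets 2.
Maximizing over 5, 3, 2, Column chooses c1. Subgame-perfect outcome: (B, c1) with payoffs (11, 5).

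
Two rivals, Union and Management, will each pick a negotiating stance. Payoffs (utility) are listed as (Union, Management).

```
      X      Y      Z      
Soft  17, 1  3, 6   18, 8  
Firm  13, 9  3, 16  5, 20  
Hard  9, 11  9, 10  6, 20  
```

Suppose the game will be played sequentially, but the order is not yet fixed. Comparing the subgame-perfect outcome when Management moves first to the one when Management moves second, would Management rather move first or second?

first

If Union leads: Management's best replies are Soft→Z, Firm→Z, Hard→Z; Union's induced payoffs 18, 5, 6; outcome (Soft, Z), payoffs (18, 8).
If Management leads: Union's best replies are X→Soft, Y→Hard, Z→Soft; Management's induced payoffs 1, 10, 8; outcome (Hard, Y), payoffs (9, 10).
Management gets 10 moving first and 8 moving second, so Management prefers to move first.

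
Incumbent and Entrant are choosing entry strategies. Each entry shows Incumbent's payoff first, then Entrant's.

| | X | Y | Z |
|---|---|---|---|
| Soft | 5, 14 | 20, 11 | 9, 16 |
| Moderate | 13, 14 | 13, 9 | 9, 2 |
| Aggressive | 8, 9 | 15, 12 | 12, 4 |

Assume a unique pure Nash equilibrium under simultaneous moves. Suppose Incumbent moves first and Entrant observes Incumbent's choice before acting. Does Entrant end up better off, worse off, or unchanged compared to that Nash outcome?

Entrant best-responds to each possible Incumbent move:
- Soft: Entrant compares 14, 11, 16 and picks Z; Incumbent would get 9.
- Moderate: Entrant compares 14, 9, 2 and picks X; Incumbent would get 13.
- Aggressive: Entrant compares 9, 12, 4 and picks Y; Incumbent would get 15.
Incumbent's induced payoffs are 9, 13, 15, so Incumbent commits to Aggressive. Subgame-perfect outcome: (Aggressive, Y) with payoffs (15, 12).
Under simultaneous play:
Incumbent's best replies: X→Moderate; Y→Soft; Z→Aggressive.
Entrant's best replies: Soft→Z; Moderate→X; Aggressive→Y.
Only (Moderate, X) has each player best-responding; Nash payoffs (13, 14).
Entrant earns 12 sequentially versus 14 at the Nash outcome: worse off.

worse off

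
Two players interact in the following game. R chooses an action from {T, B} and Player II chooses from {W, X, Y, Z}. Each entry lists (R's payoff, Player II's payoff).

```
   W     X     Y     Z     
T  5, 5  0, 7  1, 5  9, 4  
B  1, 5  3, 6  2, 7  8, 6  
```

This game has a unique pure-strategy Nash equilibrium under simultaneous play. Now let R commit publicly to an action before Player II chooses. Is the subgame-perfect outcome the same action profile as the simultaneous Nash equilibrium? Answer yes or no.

yes

Player II best-responds to each possible R move:
- T → Player II plays X (best of 5, 7, 5, 4); R gets 0.
- B → Player II plays Y (best of 5, 6, 7, 6); R gets 2.
R's induced payoffs are 0, 2, so R commits to B. Subgame-perfect outcome: (B, Y) with payoffs (2, 7).
Now find the simultaneous Nash equilibrium.
R's best replies: W→T; X→B; Y→B; Z→T.
Player II's best replies: T→X; B→Y.
The unique mutual best reply is (B, Y), giving (2, 7).
Sequential outcome (B, Y) coincides with the Nash profile (B, Y).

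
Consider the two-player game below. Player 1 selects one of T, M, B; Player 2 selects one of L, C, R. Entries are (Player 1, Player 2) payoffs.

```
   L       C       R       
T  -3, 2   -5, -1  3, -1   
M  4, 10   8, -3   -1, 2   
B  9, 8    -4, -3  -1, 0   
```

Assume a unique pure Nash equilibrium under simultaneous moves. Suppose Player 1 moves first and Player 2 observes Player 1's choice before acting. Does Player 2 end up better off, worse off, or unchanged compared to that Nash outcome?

unchanged

Solve by backward induction (Player 1 leads).
- T: Player 2 compares 2, -1, -1 and picks L; Player 1 would get -3.
- M: Player 2 compares 10, -3, 2 and picks L; Player 1 would get 4.
- B: Player 2 compares 8, -3, 0 and picks L; Player 1 would get 9.
Maximizing over -3, 4, 9, Player 1 chooses B. Subgame-perfect outcome: (B, L) with payoffs (9, 8).
Under simultaneous play:
Player 1's best replies: L→B; C→M; R→T.
Player 2's best replies: T→L; M→L; B→L.
The unique mutual best reply is (B, L), giving (9, 8).
Player 2 earns 8 sequentially versus 8 at the Nash outcome: unchanged.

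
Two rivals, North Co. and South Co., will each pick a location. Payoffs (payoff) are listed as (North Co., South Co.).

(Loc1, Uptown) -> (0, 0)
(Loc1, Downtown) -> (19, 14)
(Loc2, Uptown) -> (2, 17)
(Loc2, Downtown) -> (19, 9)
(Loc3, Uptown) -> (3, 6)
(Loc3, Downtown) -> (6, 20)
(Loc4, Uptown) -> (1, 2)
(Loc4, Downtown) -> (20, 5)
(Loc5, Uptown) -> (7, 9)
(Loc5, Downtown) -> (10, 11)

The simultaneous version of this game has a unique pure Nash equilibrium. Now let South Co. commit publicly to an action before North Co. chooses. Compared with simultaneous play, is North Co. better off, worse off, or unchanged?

Solve by backward induction (South Co. leads).
- Uptown: BR = Loc5, leader payoff 9.
- Downtown: BR = Loc4, leader payoff 5.
South Co.'s induced payoffs are 9, 5, so South Co. commits to Uptown. Subgame-perfect outcome: (Loc5, Uptown) with payoffs (7, 9).
For the simultaneous game, intersect best replies.
North Co.'s best replies: Uptown→Loc5; Downtown→Loc4.
South Co.'s best replies: Loc1→Downtown; Loc2→Uptown; Loc3→Downtown; Loc4→Downtown; Loc5→Downtown.
The unique mutual best reply is (Loc4, Downtown), giving (20, 5).
North Co. earns 7 sequentially versus 20 at the Nash outcome: worse off.

worse off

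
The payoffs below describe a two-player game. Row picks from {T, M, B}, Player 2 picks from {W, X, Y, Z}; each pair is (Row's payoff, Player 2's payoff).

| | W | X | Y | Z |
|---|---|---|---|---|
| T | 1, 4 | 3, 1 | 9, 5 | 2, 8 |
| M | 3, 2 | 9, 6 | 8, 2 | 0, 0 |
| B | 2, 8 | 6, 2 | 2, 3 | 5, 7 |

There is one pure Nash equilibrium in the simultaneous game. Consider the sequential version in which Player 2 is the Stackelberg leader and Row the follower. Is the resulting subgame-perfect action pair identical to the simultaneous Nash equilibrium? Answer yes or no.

Work backward from Row's decision.
- W: Row compares 1, 3, 2 and picks M; Player 2 would get 2.
- X: Row compares 3, 9, 6 and picks M; Player 2 would get 6.
- Y: Row compares 9, 8, 2 and picks T; Player 2 would get 5.
- Z: Row compares 2, 0, 5 and picks B; Player 2 would get 7.
Player 2's induced payoffs are 2, 6, 5, 7, so Player 2 commits to Z. Subgame-perfect outcome: (B, Z) with payoffs (5, 7).
For the simultaneous game, intersect best replies.
Row's best replies: W→M; X→M; Y→T; Z→B.
Player 2's best replies: T→Z; M→X; B→W.
Only (M, X) has each player best-responding; Nash payoffs (9, 6).
Sequential outcome (B, Z) differs from the Nash profile (M, X).

no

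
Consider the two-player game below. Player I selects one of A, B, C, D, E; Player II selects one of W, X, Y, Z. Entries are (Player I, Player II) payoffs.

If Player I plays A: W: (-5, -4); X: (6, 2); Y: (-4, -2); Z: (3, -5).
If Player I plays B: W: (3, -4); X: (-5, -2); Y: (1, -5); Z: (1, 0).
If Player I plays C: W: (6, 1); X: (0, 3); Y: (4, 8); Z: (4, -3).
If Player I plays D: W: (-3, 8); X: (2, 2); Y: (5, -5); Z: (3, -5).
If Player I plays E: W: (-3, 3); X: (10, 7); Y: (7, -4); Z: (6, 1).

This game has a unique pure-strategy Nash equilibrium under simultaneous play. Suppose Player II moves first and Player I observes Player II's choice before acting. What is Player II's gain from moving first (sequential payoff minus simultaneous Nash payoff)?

Backward induction with Player II moving first.
- W: BR = C, leader payoff 1.
- X: BR = E, leader payoff 7.
- Y: BR = E, leader payoff -4.
- Z: BR = E, leader payoff 1.
Among 1, 7, -4, 1, the best is 7 at X. Subgame-perfect outcome: (E, X) with payoffs (10, 7).
Now find the simultaneous Nash equilibrium.
Player I's best replies: W→C; X→E; Y→E; Z→E.
Player II's best replies: A→X; B→Z; C→Y; D→W; E→X.
The unique mutual best reply is (E, X), giving (10, 7).
Player II's commitment gain: 7 − 7 = 0.

0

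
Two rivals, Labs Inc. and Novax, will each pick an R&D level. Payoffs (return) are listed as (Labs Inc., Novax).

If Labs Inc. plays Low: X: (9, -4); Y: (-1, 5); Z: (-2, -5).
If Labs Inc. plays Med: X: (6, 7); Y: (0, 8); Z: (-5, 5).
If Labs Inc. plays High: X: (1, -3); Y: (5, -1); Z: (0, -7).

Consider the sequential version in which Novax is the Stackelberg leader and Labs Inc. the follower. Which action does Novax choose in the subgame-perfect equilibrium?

Y

Backward induction with Novax moving first.
- X: BR = Low, leader payoff -4.
- Y: BR = High, leader payoff -1.
- Z: BR = High, leader payoff -7.
Maximizing over -4, -1, -7, Novax chooses Y. Subgame-perfect outcome: (High, Y) with payoffs (5, -1).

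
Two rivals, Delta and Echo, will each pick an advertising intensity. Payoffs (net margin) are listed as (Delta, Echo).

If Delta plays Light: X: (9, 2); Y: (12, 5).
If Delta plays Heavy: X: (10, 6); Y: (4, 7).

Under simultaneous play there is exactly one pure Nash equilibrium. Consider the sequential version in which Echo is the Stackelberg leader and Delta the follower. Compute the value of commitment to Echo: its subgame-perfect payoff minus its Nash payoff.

Delta best-responds to each possible Echo move:
- X: Delta compares 9, 10 and picks Heavy; Echo would get 6.
- Y: Delta compares 12, 4 and picks Light; Echo would get 5.
Echo's induced payoffs are 6, 5, so Echo commits to X. Subgame-perfect outcome: (Heavy, X) with payoffs (10, 6).
Under simultaneous play:
Delta's best replies: X→Heavy; Y→Light.
Echo's best replies: Light→Y; Heavy→Y.
The unique mutual best reply is (Light, Y), giving (12, 5).
Echo's commitment gain: 6 − 5 = 1.

1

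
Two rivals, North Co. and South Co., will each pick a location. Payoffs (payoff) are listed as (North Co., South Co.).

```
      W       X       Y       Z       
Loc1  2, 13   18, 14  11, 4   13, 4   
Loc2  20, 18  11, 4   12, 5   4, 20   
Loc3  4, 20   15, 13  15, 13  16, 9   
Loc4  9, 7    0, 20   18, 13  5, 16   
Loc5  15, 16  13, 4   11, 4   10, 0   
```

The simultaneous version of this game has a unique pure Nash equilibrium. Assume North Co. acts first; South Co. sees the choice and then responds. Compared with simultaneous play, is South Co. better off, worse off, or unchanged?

Backward induction with North Co. moving first.
- Loc1: South Co. compares 13, 14, 4, 4 and picks X; North Co. would get 18.
- Loc2: South Co. compares 18, 4, 5, 20 and picks Z; North Co. would get 4.
- Loc3: South Co. compares 20, 13, 13, 9 and picks W; North Co. would get 4.
- Loc4: South Co. compares 7, 20, 13, 16 and picks X; North Co. would get 0.
- Loc5: South Co. compares 16, 4, 4, 0 and picks W; North Co. would get 15.
Among 18, 4, 4, 0, 15, the best is 18 at Loc1. Subgame-perfect outcome: (Loc1, X) with payoffs (18, 14).
Now find the simultaneous Nash equilibrium.
North Co.'s best replies: W→Loc2; X→Loc1; Y→Loc4; Z→Loc3.
South Co.'s best replies: Loc1→X; Loc2→Z; Loc3→W; Loc4→X; Loc5→W.
Only (Loc1, X) has each player best-responding; Nash payoffs (18, 14).
South Co. earns 14 sequentially versus 14 at the Nash outcome: unchanged.

unchanged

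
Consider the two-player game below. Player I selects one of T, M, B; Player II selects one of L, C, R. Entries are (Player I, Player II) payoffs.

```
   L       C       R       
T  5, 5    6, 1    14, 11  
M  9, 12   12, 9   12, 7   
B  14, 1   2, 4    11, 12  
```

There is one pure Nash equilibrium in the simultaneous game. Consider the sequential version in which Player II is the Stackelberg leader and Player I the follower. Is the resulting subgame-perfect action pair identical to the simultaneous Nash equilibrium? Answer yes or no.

yes

Backward induction with Player II moving first.
- L → Player I plays B (best of 5, 9, 14); Player II gets 1.
- C → Player I plays M (best of 6, 12, 2); Player II gets 9.
- R → Player I plays T (best of 14, 12, 11); Player II gets 11.
Player II's induced payoffs are 1, 9, 11, so Player II commits to R. Subgame-perfect outcome: (T, R) with payoffs (14, 11).
For the simultaneous game, intersect best replies.
Player I's best replies: L→B; C→M; R→T.
Player II's best replies: T→R; M→L; B→R.
Only (T, R) has each player best-responding; Nash payoffs (14, 11).
Sequential outcome (T, R) coincides with the Nash profile (T, R).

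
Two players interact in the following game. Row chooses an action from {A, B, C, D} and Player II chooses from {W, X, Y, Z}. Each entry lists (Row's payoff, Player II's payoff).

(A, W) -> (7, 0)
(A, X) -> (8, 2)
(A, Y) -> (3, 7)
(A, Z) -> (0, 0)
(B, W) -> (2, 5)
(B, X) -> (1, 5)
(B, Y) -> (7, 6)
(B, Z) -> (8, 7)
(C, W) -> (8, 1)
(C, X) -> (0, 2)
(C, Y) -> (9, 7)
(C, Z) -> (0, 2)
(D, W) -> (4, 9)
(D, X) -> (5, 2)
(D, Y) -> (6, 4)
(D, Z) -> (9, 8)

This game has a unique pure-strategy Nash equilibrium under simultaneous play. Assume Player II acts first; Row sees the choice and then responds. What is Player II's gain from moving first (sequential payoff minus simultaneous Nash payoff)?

Row best-responds to each possible Player II move:
- W: Row compares 7, 2, 8, 4 and picks C; Player II would get 1.
- X: Row compares 8, 1, 0, 5 and picks A; Player II would get 2.
- Y: Row compares 3, 7, 9, 6 and picks C; Player II would get 7.
- Z: Row compares 0, 8, 0, 9 and picks D; Player II would get 8.
Among 1, 2, 7, 8, the best is 8 at Z. Subgame-perfect outcome: (D, Z) with payoffs (9, 8).
Under simultaneous play:
Row's best replies: W→C; X→A; Y→C; Z→D.
Player II's best replies: A→Y; B→Z; C→Y; D→W.
The unique mutual best reply is (C, Y), giving (9, 7).
Player II's commitment gain: 8 − 7 = 1.

1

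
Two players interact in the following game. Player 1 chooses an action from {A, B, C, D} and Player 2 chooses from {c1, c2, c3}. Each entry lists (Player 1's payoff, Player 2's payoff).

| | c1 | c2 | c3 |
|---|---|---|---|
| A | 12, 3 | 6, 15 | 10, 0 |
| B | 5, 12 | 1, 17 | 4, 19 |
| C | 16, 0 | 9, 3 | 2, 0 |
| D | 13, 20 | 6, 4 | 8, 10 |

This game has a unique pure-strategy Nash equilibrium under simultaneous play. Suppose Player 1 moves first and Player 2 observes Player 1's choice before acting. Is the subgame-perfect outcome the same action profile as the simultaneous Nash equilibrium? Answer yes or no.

no

Backward induction with Player 1 moving first.
- A → Player 2 plays c2 (best of 3, 15, 0); Player 1 gets 6.
- B → Player 2 plays c3 (best of 12, 17, 19); Player 1 gets 4.
- C → Player 2 plays c2 (best of 0, 3, 0); Player 1 gets 9.
- D → Player 2 plays c1 (best of 20, 4, 10); Player 1 gets 13.
Player 1's induced payoffs are 6, 4, 9, 13, so Player 1 commits to D. Subgame-perfect outcome: (D, c1) with payoffs (13, 20).
Under simultaneous play:
Player 1's best replies: c1→C; c2→C; c3→A.
Player 2's best replies: A→c2; B→c3; C→c2; D→c1.
Only (C, c2) has each player best-responding; Nash payoffs (9, 3).
Sequential outcome (D, c1) differs from the Nash profile (C, c2).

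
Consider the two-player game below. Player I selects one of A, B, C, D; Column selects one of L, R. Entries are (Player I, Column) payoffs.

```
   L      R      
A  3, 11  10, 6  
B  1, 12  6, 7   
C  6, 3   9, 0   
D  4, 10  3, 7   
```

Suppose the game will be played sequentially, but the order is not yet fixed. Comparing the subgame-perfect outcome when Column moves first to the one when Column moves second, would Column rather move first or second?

If Player I leads: Column's best replies are A→L, B→L, C→L, D→L; Player I's induced payoffs 3, 1, 6, 4; outcome (C, L), payoffs (6, 3).
If Column leads: Player I's best replies are L→C, R→A; Column's induced payoffs 3, 6; outcome (A, R), payoffs (10, 6).
Column gets 6 moving first and 3 moving second, so Column prefers to move first.

first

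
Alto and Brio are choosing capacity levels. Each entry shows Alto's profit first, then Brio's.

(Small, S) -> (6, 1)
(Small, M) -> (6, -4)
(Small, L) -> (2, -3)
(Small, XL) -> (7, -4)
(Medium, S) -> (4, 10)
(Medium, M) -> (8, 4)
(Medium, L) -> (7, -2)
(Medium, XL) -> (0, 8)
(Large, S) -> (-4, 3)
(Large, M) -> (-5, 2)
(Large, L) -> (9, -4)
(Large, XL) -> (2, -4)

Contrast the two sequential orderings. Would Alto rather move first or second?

second

If Alto leads: Brio's best replies are Small→S, Medium→S, Large→S; Alto's induced payoffs 6, 4, -4; outcome (Small, S), payoffs (6, 1).
If Brio leads: Alto's best replies are S→Small, M→Medium, L→Large, XL→Small; Brio's induced payoffs 1, 4, -4, -4; outcome (Medium, M), payoffs (8, 4).
Alto gets 6 moving first and 8 moving second, so Alto prefers to move second.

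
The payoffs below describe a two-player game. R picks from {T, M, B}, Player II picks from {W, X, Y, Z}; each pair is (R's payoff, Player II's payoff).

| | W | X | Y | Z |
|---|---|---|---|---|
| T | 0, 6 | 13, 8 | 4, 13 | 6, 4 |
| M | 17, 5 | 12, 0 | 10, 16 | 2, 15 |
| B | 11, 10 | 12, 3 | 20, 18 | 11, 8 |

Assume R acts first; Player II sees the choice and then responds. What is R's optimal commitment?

Work backward from Player II's decision.
- T → Player II plays Y (best of 6, 8, 13, 4); R gets 4.
- M → Player II plays Y (best of 5, 0, 16, 15); R gets 10.
- B → Player II plays Y (best of 10, 3, 18, 8); R gets 20.
Maximizing over 4, 10, 20, R chooses B. Subgame-perfect outcome: (B, Y) with payoffs (20, 18).

B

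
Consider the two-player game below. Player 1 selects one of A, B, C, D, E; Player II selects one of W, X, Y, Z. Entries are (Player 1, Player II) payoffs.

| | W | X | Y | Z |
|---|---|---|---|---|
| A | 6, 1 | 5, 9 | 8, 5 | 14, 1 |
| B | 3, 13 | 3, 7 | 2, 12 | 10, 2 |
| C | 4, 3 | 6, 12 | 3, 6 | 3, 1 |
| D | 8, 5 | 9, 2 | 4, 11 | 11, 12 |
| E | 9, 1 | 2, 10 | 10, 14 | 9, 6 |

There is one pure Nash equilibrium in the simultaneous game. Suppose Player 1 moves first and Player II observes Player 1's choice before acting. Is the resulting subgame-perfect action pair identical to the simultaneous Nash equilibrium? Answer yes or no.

Backward induction with Player 1 moving first.
- A → Player II plays X (best of 1, 9, 5, 1); Player 1 gets 5.
- B → Player II plays W (best of 13, 7, 12, 2); Player 1 gets 3.
- C → Player II plays X (best of 3, 12, 6, 1); Player 1 gets 6.
- D → Player II plays Z (best of 5, 2, 11, 12); Player 1 gets 11.
- E → Player II plays Y (best of 1, 10, 14, 6); Player 1 gets 10.
Maximizing over 5, 3, 6, 11, 10, Player 1 chooses D. Subgame-perfect outcome: (D, Z) with payoffs (11, 12).
Under simultaneous play:
Player 1's best replies: W→E; X→D; Y→E; Z→A.
Player II's best replies: A→X; B→W; C→X; D→Z; E→Y.
Only (E, Y) has each player best-responding; Nash payoffs (10, 14).
Sequential outcome (D, Z) differs from the Nash profile (E, Y).

no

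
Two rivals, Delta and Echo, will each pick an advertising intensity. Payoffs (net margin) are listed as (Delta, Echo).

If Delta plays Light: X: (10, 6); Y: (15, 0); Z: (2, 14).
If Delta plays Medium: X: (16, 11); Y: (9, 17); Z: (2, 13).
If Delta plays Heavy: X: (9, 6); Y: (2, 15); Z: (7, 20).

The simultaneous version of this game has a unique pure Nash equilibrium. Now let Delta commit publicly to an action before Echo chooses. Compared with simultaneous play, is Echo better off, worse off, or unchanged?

worse off

Solve by backward induction (Delta leads).
- Light: BR = Z, leader payoff 2.
- Medium: BR = Y, leader payoff 9.
- Heavy: BR = Z, leader payoff 7.
Among 2, 9, 7, the best is 9 at Medium. Subgame-perfect outcome: (Medium, Y) with payoffs (9, 17).
Under simultaneous play:
Delta's best replies: X→Medium; Y→Light; Z→Heavy.
Echo's best replies: Light→Z; Medium→Y; Heavy→Z.
Only (Heavy, Z) has each player best-responding; Nash payoffs (7, 20).
Echo earns 17 sequentially versus 20 at the Nash outcome: worse off.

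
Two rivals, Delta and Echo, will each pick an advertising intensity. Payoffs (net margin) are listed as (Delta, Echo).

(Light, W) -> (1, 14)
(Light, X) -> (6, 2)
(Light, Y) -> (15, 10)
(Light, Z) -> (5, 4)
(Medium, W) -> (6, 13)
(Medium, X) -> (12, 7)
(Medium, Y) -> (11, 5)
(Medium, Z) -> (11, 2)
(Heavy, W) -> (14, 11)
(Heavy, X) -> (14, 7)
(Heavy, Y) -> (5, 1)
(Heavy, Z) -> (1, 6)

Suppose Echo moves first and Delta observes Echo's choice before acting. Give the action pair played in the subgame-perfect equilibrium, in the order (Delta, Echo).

(Heavy, W)

Work backward from Delta's decision.
- W: BR = Heavy, leader payoff 11.
- X: BR = Heavy, leader payoff 7.
- Y: BR = Light, leader payoff 10.
- Z: BR = Medium, leader payoff 2.
Maximizing over 11, 7, 10, 2, Echo chooses W. Subgame-perfect outcome: (Heavy, W) with payoffs (14, 11).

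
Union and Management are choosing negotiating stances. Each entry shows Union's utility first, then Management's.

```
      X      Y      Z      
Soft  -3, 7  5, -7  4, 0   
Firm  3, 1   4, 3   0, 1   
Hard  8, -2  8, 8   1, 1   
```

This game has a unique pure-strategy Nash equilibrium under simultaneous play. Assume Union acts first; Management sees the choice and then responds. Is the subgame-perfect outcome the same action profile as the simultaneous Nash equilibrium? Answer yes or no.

Management best-responds to each possible Union move:
- Soft: Management compares 7, -7, 0 and picks X; Union would get -3.
- Firm: Management compares 1, 3, 1 and picks Y; Union would get 4.
- Hard: Management compares -2, 8, 1 and picks Y; Union would get 8.
Union's induced payoffs are -3, 4, 8, so Union commits to Hard. Subgame-perfect outcome: (Hard, Y) with payoffs (8, 8).
For the simultaneous game, intersect best replies.
Union's best replies: X→Hard; Y→Hard; Z→Soft.
Management's best replies: Soft→X; Firm→Y; Hard→Y.
Only (Hard, Y) has each player best-responding; Nash payoffs (8, 8).
Sequential outcome (Hard, Y) coincides with the Nash profile (Hard, Y).

yes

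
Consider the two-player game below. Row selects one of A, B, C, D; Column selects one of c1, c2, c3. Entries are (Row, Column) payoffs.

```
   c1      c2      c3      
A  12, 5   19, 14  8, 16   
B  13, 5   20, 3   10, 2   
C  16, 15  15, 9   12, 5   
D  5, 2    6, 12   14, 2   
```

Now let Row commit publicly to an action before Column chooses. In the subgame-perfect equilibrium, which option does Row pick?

C

Solve by backward induction (Row leads).
- A: BR = c3, leader payoff 8.
- B: BR = c1, leader payoff 13.
- C: BR = c1, leader payoff 16.
- D: BR = c2, leader payoff 6.
Row's induced payoffs are 8, 13, 16, 6, so Row commits to C. Subgame-perfect outcome: (C, c1) with payoffs (16, 15).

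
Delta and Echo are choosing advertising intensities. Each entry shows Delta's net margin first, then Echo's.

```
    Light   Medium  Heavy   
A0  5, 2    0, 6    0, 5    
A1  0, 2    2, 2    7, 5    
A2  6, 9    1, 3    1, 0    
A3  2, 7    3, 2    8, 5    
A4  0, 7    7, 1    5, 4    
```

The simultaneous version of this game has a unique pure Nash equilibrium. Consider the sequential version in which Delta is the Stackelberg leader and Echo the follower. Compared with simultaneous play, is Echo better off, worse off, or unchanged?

worse off

Solve by backward induction (Delta leads).
- A0 → Echo plays Medium (best of 2, 6, 5); Delta gets 0.
- A1 → Echo plays Heavy (best of 2, 2, 5); Delta gets 7.
- A2 → Echo plays Light (best of 9, 3, 0); Delta gets 6.
- A3 → Echo plays Light (best of 7, 2, 5); Delta gets 2.
- A4 → Echo plays Light (best of 7, 1, 4); Delta gets 0.
Among 0, 7, 6, 2, 0, the best is 7 at A1. Subgame-perfect outcome: (A1, Heavy) with payoffs (7, 5).
For the simultaneous game, intersect best replies.
Delta's best replies: Light→A2; Medium→A4; Heavy→A3.
Echo's best replies: A0→Medium; A1→Heavy; A2→Light; A3→Light; A4→Light.
Only (A2, Light) has each player best-responding; Nash payoffs (6, 9).
Echo earns 5 sequentially versus 9 at the Nash outcome: worse off.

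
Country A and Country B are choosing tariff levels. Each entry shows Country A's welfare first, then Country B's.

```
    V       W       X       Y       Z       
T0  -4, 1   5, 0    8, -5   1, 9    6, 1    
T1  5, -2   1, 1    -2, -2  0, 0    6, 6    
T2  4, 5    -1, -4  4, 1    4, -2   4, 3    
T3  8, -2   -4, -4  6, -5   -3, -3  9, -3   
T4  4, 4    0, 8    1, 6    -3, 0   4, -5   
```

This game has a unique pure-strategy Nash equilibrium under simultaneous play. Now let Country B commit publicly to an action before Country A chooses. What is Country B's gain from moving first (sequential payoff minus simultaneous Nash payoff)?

2

Backward induction with Country B moving first.
- V: Country A compares -4, 5, 4, 8, 4 and picks T3; Country B would get -2.
- W: Country A compares 5, 1, -1, -4, 0 and picks T0; Country B would get 0.
- X: Country A compares 8, -2, 4, 6, 1 and picks T0; Country B would get -5.
- Y: Country A compares 1, 0, 4, -3, -3 and picks T2; Country B would get -2.
- Z: Country A compares 6, 6, 4, 9, 4 and picks T3; Country B would get -3.
Country B's induced payoffs are -2, 0, -5, -2, -3, so Country B commits to W. Subgame-perfect outcome: (T0, W) with payoffs (5, 0).
For the simultaneous game, intersect best replies.
Country A's best replies: V→T3; W→T0; X→T0; Y→T2; Z→T3.
Country B's best replies: T0→Y; T1→Z; T2→V; T3→V; T4→W.
Only (T3, V) has each player best-responding; Nash payoffs (8, -2).
Country B's commitment gain: 0 − -2 = 2.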